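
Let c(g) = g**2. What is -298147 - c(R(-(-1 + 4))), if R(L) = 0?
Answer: -298147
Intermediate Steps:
-298147 - c(R(-(-1 + 4))) = -298147 - 1*0**2 = -298147 - 1*0 = -298147 + 0 = -298147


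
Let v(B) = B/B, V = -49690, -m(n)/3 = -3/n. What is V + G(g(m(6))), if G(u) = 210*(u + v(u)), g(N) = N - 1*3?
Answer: -49795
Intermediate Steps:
m(n) = 9/n (m(n) = -(-9)/n = 9/n)
v(B) = 1
g(N) = -3 + N (g(N) = N - 3 = -3 + N)
G(u) = 210 + 210*u (G(u) = 210*(u + 1) = 210*(1 + u) = 210 + 210*u)
V + G(g(m(6))) = -49690 + (210 + 210*(-3 + 9/6)) = -49690 + (210 + 210*(-3 + 9*(⅙))) = -49690 + (210 + 210*(-3 + 3/2)) = -49690 + (210 + 210*(-3/2)) = -49690 + (210 - 315) = -49690 - 105 = -49795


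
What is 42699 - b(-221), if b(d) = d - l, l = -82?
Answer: 42838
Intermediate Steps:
b(d) = 82 + d (b(d) = d - 1*(-82) = d + 82 = 82 + d)
42699 - b(-221) = 42699 - (82 - 221) = 42699 - 1*(-139) = 42699 + 139 = 42838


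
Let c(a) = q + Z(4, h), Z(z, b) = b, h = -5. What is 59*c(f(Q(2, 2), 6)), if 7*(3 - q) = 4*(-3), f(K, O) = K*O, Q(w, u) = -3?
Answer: -118/7 ≈ -16.857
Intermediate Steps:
q = 33/7 (q = 3 - 4*(-3)/7 = 3 - 1/7*(-12) = 3 + 12/7 = 33/7 ≈ 4.7143)
c(a) = -2/7 (c(a) = 33/7 - 5 = -2/7)
59*c(f(Q(2, 2), 6)) = 59*(-2/7) = -118/7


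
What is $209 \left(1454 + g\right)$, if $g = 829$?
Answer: $477147$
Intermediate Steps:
$209 \left(1454 + g\right) = 209 \left(1454 + 829\right) = 209 \cdot 2283 = 477147$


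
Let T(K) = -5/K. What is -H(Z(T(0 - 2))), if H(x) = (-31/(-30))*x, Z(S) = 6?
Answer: -31/5 ≈ -6.2000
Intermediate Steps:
H(x) = 31*x/30 (H(x) = (-31*(-1/30))*x = 31*x/30)
-H(Z(T(0 - 2))) = -31*6/30 = -1*31/5 = -31/5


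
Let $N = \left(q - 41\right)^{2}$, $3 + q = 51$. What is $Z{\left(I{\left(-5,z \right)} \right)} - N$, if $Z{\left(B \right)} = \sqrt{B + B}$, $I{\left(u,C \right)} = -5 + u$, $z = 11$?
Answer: $-49 + 2 i \sqrt{5} \approx -49.0 + 4.4721 i$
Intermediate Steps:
$q = 48$ ($q = -3 + 51 = 48$)
$N = 49$ ($N = \left(48 - 41\right)^{2} = 7^{2} = 49$)
$Z{\left(B \right)} = \sqrt{2} \sqrt{B}$ ($Z{\left(B \right)} = \sqrt{2 B} = \sqrt{2} \sqrt{B}$)
$Z{\left(I{\left(-5,z \right)} \right)} - N = \sqrt{2} \sqrt{-5 - 5} - 49 = \sqrt{2} \sqrt{-10} - 49 = \sqrt{2} i \sqrt{10} - 49 = 2 i \sqrt{5} - 49 = -49 + 2 i \sqrt{5}$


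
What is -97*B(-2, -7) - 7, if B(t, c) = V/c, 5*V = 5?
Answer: 48/7 ≈ 6.8571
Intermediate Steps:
V = 1 (V = (⅕)*5 = 1)
B(t, c) = 1/c
-97*B(-2, -7) - 7 = -97/(-7) - 7 = -97*(-⅐) - 7 = 97/7 - 7 = 48/7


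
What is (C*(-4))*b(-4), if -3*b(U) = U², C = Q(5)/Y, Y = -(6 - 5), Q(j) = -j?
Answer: 320/3 ≈ 106.67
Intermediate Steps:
Y = -1 (Y = -1*1 = -1)
C = 5 (C = -1*5/(-1) = -5*(-1) = 5)
b(U) = -U²/3
(C*(-4))*b(-4) = (5*(-4))*(-⅓*(-4)²) = -(-20)*16/3 = -20*(-16/3) = 320/3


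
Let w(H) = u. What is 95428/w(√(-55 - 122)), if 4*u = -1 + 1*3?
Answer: 190856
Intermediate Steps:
u = ½ (u = (-1 + 1*3)/4 = (-1 + 3)/4 = (¼)*2 = ½ ≈ 0.50000)
w(H) = ½
95428/w(√(-55 - 122)) = 95428/(½) = 95428*2 = 190856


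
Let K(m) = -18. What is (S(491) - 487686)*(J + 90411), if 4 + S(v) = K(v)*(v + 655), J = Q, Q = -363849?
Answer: 138993457284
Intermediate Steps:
J = -363849
S(v) = -11794 - 18*v (S(v) = -4 - 18*(v + 655) = -4 - 18*(655 + v) = -4 + (-11790 - 18*v) = -11794 - 18*v)
(S(491) - 487686)*(J + 90411) = ((-11794 - 18*491) - 487686)*(-363849 + 90411) = ((-11794 - 8838) - 487686)*(-273438) = (-20632 - 487686)*(-273438) = -508318*(-273438) = 138993457284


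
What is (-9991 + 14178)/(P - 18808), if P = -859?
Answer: -4187/19667 ≈ -0.21289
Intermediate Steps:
(-9991 + 14178)/(P - 18808) = (-9991 + 14178)/(-859 - 18808) = 4187/(-19667) = 4187*(-1/19667) = -4187/19667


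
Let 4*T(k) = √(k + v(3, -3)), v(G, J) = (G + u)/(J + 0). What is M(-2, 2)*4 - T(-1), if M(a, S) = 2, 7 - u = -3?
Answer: 8 - I*√3/3 ≈ 8.0 - 0.57735*I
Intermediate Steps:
u = 10 (u = 7 - 1*(-3) = 7 + 3 = 10)
v(G, J) = (10 + G)/J (v(G, J) = (G + 10)/(J + 0) = (10 + G)/J)
T(k) = √(-13/3 + k)/4 (T(k) = √(k + (10 + 3)/(-3))/4 = √(k - ⅓*13)/4 = √(k - 13/3)/4 = √(-13/3 + k)/4)
M(-2, 2)*4 - T(-1) = 2*4 - √(-39 + 9*(-1))/12 = 8 - √(-39 - 9)/12 = 8 - √(-48)/12 = 8 - 4*I*√3/12 = 8 - I*√3/3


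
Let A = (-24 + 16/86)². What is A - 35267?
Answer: -64160107/1849 ≈ -34700.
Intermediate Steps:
A = 1048576/1849 (A = (-24 + 16*(1/86))² = (-24 + 8/43)² = (-1024/43)² = 1048576/1849 ≈ 567.10)
A - 35267 = 1048576/1849 - 35267 = -64160107/1849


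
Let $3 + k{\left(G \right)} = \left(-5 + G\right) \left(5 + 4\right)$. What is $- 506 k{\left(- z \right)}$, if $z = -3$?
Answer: $10626$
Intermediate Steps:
$k{\left(G \right)} = -48 + 9 G$ ($k{\left(G \right)} = -3 + \left(-5 + G\right) \left(5 + 4\right) = -3 + \left(-5 + G\right) 9 = -3 + \left(-45 + 9 G\right) = -48 + 9 G$)
$- 506 k{\left(- z \right)} = - 506 \left(-48 + 9 \left(\left(-1\right) \left(-3\right)\right)\right) = - 506 \left(-48 + 9 \cdot 3\right) = - 506 \left(-48 + 27\right) = \left(-506\right) \left(-21\right) = 10626$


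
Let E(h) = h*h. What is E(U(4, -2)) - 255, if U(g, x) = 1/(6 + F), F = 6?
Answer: -36719/144 ≈ -254.99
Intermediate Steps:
U(g, x) = 1/12 (U(g, x) = 1/(6 + 6) = 1/12)
E(h) = h²
E(U(4, -2)) - 255 = (1/12)² - 255 = 1/144 - 255 = -36719/144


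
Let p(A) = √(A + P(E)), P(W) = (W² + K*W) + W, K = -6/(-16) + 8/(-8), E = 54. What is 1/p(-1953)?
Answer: 2*√437/1311 ≈ 0.031891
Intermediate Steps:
K = -5/8 (K = -6*(-1/16) + 8*(-⅛) = 3/8 - 1 = -5/8 ≈ -0.62500)
P(W) = W² + 3*W/8 (P(W) = (W² - 5*W/8) + W = W² + 3*W/8)
p(A) = √(11745/4 + A) (p(A) = √(A + (⅛)*54*(3 + 8*54)) = √(A + (⅛)*54*(3 + 432)) = √(A + (⅛)*54*435) = √(A + 11745/4) = √(11745/4 + A))
1/p(-1953) = 1/(√(11745 + 4*(-1953))/2) = 1/(√(11745 - 7812)/2) = 1/(√3933/2) = 1/((3*√437)/2) = 1/(3*√437/2) = 2*√437/1311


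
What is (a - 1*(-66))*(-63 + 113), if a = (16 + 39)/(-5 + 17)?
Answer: 21175/6 ≈ 3529.2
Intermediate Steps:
a = 55/12 ≈ 4.5833
(a - 1*(-66))*(-63 + 113) = (55/12 - 1*(-66))*(-63 + 113) = (55/12 + 66)*50 = (847/12)*50 = 21175/6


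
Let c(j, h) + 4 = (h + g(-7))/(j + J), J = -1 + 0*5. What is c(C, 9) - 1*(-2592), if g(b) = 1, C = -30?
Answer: 80218/31 ≈ 2587.7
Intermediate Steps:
J = -1 (J = -1 + 0 = -1)
c(j, h) = -4 + (1 + h)/(-1 + j) (c(j, h) = -4 + (h + 1)/(j - 1) = -4 + (1 + h)/(-1 + j))
c(C, 9) - 1*(-2592) = (5 + 9 - 4*(-30))/(-1 - 30) - 1*(-2592) = (5 + 9 + 120)/(-31) + 2592 = -1/31*134 + 2592 = -134/31 + 2592 = 80218/31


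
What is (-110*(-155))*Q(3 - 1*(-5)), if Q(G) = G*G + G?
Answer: 1227600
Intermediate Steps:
Q(G) = G + G**2 (Q(G) = G**2 + G = G + G**2)
(-110*(-155))*Q(3 - 1*(-5)) = (-110*(-155))*((3 - 1*(-5))*(1 + (3 - 1*(-5)))) = 17050*((3 + 5)*(1 + (3 + 5))) = 17050*(8*(1 + 8)) = 17050*(8*9) = 17050*72 = 1227600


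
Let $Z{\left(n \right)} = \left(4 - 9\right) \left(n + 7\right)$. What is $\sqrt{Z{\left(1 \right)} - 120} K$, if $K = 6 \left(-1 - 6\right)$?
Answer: $- 168 i \sqrt{10} \approx - 531.26 i$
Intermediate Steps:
$Z{\left(n \right)} = -35 - 5 n$ ($Z{\left(n \right)} = - 5 \left(7 + n\right) = -35 - 5 n$)
$K = -42$ ($K = 6 \left(-1 - 6\right) = 6 \left(-7\right) = -42$)
$\sqrt{Z{\left(1 \right)} - 120} K = \sqrt{\left(-35 - 5\right) - 120} \left(-42\right) = \sqrt{-40 - 120} \left(-42\right) = \sqrt{-160} \left(-42\right) = 4 i \sqrt{10} \left(-42\right) = - 168 i \sqrt{10}$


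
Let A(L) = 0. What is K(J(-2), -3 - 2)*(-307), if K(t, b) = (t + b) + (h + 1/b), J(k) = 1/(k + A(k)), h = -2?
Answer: 23639/10 ≈ 2363.9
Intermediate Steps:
J(k) = 1/k (J(k) = 1/(k + 0) = 1/k)
K(t, b) = -2 + b + t + 1/b (K(t, b) = (t + b) + (-2 + 1/b) = (b + t) + (-2 + 1/b) = -2 + b + t + 1/b)
K(J(-2), -3 - 2)*(-307) = (-2 + (-3 - 2) + 1/(-2) + 1/(-3 - 2))*(-307) = (-2 - 5 - ½ + 1/(-5))*(-307) = (-2 - 5 - ½ - ⅕)*(-307) = -77/10*(-307) = 23639/10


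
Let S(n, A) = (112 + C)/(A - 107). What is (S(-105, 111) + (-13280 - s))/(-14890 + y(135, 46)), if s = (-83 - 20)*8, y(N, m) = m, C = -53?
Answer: 49765/59376 ≈ 0.83813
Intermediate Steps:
S(n, A) = 59/(-107 + A) (S(n, A) = (112 - 53)/(A - 107) = 59/(-107 + A))
s = -824 (s = -103*8 = -824)
(S(-105, 111) + (-13280 - s))/(-14890 + y(135, 46)) = (59/(-107 + 111) + (-13280 - 1*(-824)))/(-14890 + 46) = (59/4 + (-13280 + 824))/(-14844) = (59*(1/4) - 12456)*(-1/14844) = (59/4 - 12456)*(-1/14844) = -49765/4*(-1/14844) = 49765/59376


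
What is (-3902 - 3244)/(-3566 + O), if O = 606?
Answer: 3573/1480 ≈ 2.4142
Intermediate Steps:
(-3902 - 3244)/(-3566 + O) = (-3902 - 3244)/(-3566 + 606) = -7146/(-2960) = -7146*(-1/2960) = 3573/1480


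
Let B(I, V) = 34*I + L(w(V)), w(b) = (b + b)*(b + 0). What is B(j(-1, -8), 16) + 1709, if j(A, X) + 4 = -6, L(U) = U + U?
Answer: 2393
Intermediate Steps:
w(b) = 2*b² (w(b) = (2*b)*b = 2*b²)
L(U) = 2*U
j(A, X) = -10 (j(A, X) = -4 - 6 = -10)
B(I, V) = 4*V² + 34*I (B(I, V) = 34*I + 2*(2*V²) = 34*I + 4*V² = 4*V² + 34*I)
B(j(-1, -8), 16) + 1709 = (4*16² + 34*(-10)) + 1709 = (4*256 - 340) + 1709 = (1024 - 340) + 1709 = 684 + 1709 = 2393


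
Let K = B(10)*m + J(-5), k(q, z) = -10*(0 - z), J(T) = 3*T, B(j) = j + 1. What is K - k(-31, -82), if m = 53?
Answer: 1388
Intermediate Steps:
B(j) = 1 + j
k(q, z) = 10*z (k(q, z) = -(-10)*z = 10*z)
K = 568 (K = (1 + 10)*53 + 3*(-5) = 11*53 - 15 = 583 - 15 = 568)
K - k(-31, -82) = 568 - 10*(-82) = 568 - 1*(-820) = 568 + 820 = 1388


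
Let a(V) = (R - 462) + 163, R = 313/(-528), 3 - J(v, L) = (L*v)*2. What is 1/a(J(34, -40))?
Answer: -528/158185 ≈ -0.0033379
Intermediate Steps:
J(v, L) = 3 - 2*L*v (J(v, L) = 3 - L*v*2 = 3 - 2*L*v)
R = -313/528 (R = 313*(-1/528) = -313/528 ≈ -0.59280)
a(V) = -158185/528 (a(V) = (-313/528 - 462) + 163 = -244249/528 + 163 = -158185/528)
1/a(J(34, -40)) = 1/(-158185/528) = -528/158185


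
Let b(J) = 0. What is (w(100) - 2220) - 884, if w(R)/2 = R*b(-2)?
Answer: -3104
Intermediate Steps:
w(R) = 0 (w(R) = 2*(R*0) = 2*0 = 0)
(w(100) - 2220) - 884 = (0 - 2220) - 884 = -2220 - 884 = -3104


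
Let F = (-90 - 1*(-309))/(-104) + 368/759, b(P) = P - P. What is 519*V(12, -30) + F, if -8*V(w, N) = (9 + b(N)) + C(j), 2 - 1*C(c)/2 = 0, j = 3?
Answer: -1450013/1716 ≈ -845.00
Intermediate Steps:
b(P) = 0
C(c) = 4 (C(c) = 4 - 2*0 = 4 + 0 = 4)
F = -5563/3432 (F = (-90 + 309)*(-1/104) + 368*(1/759) = 219*(-1/104) + 16/33 = -219/104 + 16/33 = -5563/3432 ≈ -1.6209)
V(w, N) = -13/8 (V(w, N) = -((9 + 0) + 4)/8 = -(9 + 4)/8 = -⅛*13 = -13/8)
519*V(12, -30) + F = 519*(-13/8) - 5563/3432 = -6747/8 - 5563/3432 = -1450013/1716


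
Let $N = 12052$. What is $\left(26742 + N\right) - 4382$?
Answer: $34412$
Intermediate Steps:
$\left(26742 + N\right) - 4382 = \left(26742 + 12052\right) - 4382 = 38794 - 4382 = 34412$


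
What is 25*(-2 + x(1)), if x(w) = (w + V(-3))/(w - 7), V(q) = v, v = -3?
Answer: -125/3 ≈ -41.667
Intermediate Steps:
V(q) = -3
x(w) = (-3 + w)/(-7 + w) (x(w) = (w - 3)/(w - 7) = (-3 + w)/(-7 + w))
25*(-2 + x(1)) = 25*(-2 + (-3 + 1)/(-7 + 1)) = 25*(-2 - 2/(-6)) = 25*(-2 - 1/6*(-2)) = 25*(-2 + 1/3) = 25*(-5/3) = -125/3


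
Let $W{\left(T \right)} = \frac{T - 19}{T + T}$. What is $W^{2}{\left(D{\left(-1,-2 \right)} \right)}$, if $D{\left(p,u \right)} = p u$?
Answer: $\frac{289}{16} \approx 18.063$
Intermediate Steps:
$W{\left(T \right)} = \frac{-19 + T}{2 T}$
$W^{2}{\left(D{\left(-1,-2 \right)} \right)} = \left(\frac{-19 - -2}{2 \left(\left(-1\right) \left(-2\right)\right)}\right)^{2} = \left(\frac{-19 + 2}{2 \cdot 2}\right)^{2} = \left(\frac{1}{2} \cdot \frac{1}{2} \left(-17\right)\right)^{2} = \left(- \frac{17}{4}\right)^{2} = \frac{289}{16}$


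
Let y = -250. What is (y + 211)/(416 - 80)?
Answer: -13/112 ≈ -0.11607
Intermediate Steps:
(y + 211)/(416 - 80) = (-250 + 211)/(416 - 80) = -39/336 = -39*1/336 = -13/112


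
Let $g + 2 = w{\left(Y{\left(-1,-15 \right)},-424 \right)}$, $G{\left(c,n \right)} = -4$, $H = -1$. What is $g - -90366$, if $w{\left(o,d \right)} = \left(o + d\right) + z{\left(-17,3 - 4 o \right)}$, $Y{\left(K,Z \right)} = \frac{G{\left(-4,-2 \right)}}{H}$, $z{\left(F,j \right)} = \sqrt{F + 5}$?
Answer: $89944 + 2 i \sqrt{3} \approx 89944.0 + 3.4641 i$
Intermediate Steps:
$z{\left(F,j \right)} = \sqrt{5 + F}$
$Y{\left(K,Z \right)} = 4$ ($Y{\left(K,Z \right)} = - \frac{4}{-1} = \left(-4\right) \left(-1\right) = 4$)
$w{\left(o,d \right)} = d + o + 2 i \sqrt{3}$ ($w{\left(o,d \right)} = \left(o + d\right) + \sqrt{5 - 17} = \left(d + o\right) + \sqrt{-12} = \left(d + o\right) + 2 i \sqrt{3} = d + o + 2 i \sqrt{3}$)
$g = -422 + 2 i \sqrt{3}$ ($g = -2 + \left(-424 + 4 + 2 i \sqrt{3}\right) = -2 - \left(420 - 2 i \sqrt{3}\right) = -422 + 2 i \sqrt{3} \approx -422.0 + 3.4641 i$)
$g - -90366 = \left(-422 + 2 i \sqrt{3}\right) - -90366 = \left(-422 + 2 i \sqrt{3}\right) + 90366 = 89944 + 2 i \sqrt{3}$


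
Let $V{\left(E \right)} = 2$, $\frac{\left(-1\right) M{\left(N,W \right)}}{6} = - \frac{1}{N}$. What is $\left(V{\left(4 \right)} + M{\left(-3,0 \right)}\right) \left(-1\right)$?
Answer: $0$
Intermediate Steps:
$M{\left(N,W \right)} = \frac{6}{N}$ ($M{\left(N,W \right)} = - 6 \left(- \frac{1}{N}\right) = \frac{6}{N}$)
$\left(V{\left(4 \right)} + M{\left(-3,0 \right)}\right) \left(-1\right) = \left(2 + \frac{6}{-3}\right) \left(-1\right) = \left(2 + 6 \left(- \frac{1}{3}\right)\right) \left(-1\right) = \left(2 - 2\right) \left(-1\right) = 0 \left(-1\right) = 0$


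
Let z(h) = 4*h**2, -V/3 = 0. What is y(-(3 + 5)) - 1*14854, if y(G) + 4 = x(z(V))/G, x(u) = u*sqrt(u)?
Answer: -14858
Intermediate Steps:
V = 0 (V = -3*0 = 0)
x(u) = u**(3/2)
y(G) = -4 (y(G) = -4 + (4*0**2)**(3/2)/G = -4 + (4*0)**(3/2)/G = -4 + 0**(3/2)/G = -4 + 0/G = -4 + 0 = -4)
y(-(3 + 5)) - 1*14854 = -4 - 1*14854 = -4 - 14854 = -14858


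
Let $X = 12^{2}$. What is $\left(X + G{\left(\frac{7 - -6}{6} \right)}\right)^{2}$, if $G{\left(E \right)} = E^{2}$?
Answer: $\frac{28654609}{1296} \approx 22110.0$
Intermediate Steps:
$X = 144$
$\left(X + G{\left(\frac{7 - -6}{6} \right)}\right)^{2} = \left(144 + \left(\frac{7 - -6}{6}\right)^{2}\right)^{2} = \left(144 + \left(\left(7 + 6\right) \frac{1}{6}\right)^{2}\right)^{2} = \left(144 + \left(13 \cdot \frac{1}{6}\right)^{2}\right)^{2} = \left(144 + \left(\frac{13}{6}\right)^{2}\right)^{2} = \left(144 + \frac{169}{36}\right)^{2} = \left(\frac{5353}{36}\right)^{2} = \frac{28654609}{1296}$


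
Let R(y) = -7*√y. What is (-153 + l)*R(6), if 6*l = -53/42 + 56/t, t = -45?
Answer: 579919*√6/540 ≈ 2630.6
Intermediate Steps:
l = -1579/3780 (l = (-53/42 + 56/(-45))/6 = (-53*1/42 + 56*(-1/45))/6 = (-53/42 - 56/45)/6 = (⅙)*(-1579/630) = -1579/3780 ≈ -0.41772)
(-153 + l)*R(6) = (-153 - 1579/3780)*(-7*√6) = -(-579919)*√6/540 = 579919*√6/540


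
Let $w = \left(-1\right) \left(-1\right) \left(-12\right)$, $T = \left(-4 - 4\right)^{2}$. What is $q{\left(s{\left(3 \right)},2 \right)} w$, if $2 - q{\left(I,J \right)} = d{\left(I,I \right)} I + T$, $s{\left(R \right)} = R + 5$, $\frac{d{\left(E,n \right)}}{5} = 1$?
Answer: $1224$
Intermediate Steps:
$d{\left(E,n \right)} = 5$ ($d{\left(E,n \right)} = 5 \cdot 1 = 5$)
$T = 64$ ($T = \left(-8\right)^{2} = 64$)
$s{\left(R \right)} = 5 + R$
$q{\left(I,J \right)} = -62 - 5 I$ ($q{\left(I,J \right)} = 2 - \left(5 I + 64\right) = 2 - \left(64 + 5 I\right) = -62 - 5 I$)
$w = -12$ ($w = 1 \left(-12\right) = -12$)
$q{\left(s{\left(3 \right)},2 \right)} w = \left(-62 - 5 \left(5 + 3\right)\right) \left(-12\right) = \left(-62 - 40\right) \left(-12\right) = \left(-102\right) \left(-12\right) = 1224$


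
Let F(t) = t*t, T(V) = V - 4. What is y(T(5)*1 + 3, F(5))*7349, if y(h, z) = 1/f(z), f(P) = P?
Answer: 7349/25 ≈ 293.96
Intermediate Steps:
T(V) = -4 + V
F(t) = t**2
y(h, z) = 1/z
y(T(5)*1 + 3, F(5))*7349 = 7349/5**2 = 7349/25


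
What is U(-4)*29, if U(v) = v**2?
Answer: 464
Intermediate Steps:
U(-4)*29 = (-4)**2*29 = 16*29 = 464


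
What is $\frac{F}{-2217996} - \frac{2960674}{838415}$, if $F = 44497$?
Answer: $- \frac{6604070041559}{1859601116340} \approx -3.5513$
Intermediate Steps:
$\frac{F}{-2217996} - \frac{2960674}{838415} = \frac{44497}{-2217996} - \frac{2960674}{838415} = 44497 \left(- \frac{1}{2217996}\right) - \frac{2960674}{838415} = - \frac{44497}{2217996} - \frac{2960674}{838415} = - \frac{6604070041559}{1859601116340}$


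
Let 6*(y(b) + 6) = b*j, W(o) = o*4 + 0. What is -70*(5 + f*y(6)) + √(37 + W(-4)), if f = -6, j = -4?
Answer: -4550 + √21 ≈ -4545.4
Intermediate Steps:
W(o) = 4*o (W(o) = 4*o + 0 = 4*o)
y(b) = -6 - 2*b/3 (y(b) = -6 + (b*(-4))/6 = -6 + (-4*b)/6 = -6 - 2*b/3)
-70*(5 + f*y(6)) + √(37 + W(-4)) = -70*(5 - 6*(-6 - ⅔*6)) + √(37 + 4*(-4)) = -70*(5 - 6*(-6 - 4)) + √(37 - 16) = -70*(5 - 6*(-10)) + √21 = -70*(5 + 60) + √21 = -70*65 + √21 = -4550 + √21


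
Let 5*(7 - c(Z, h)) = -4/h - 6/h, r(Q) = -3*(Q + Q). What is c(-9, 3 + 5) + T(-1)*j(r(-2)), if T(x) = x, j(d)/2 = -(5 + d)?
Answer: 165/4 ≈ 41.250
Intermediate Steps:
r(Q) = -6*Q
j(d) = -10 - 2*d (j(d) = 2*(-(5 + d)) = 2*(-5 - d) = -10 - 2*d)
c(Z, h) = 7 + 2/h (c(Z, h) = 7 - (-4/h - 6/h)/5 = 7 - (-2)/h = 7 + 2/h)
c(-9, 3 + 5) + T(-1)*j(r(-2)) = (7 + 2/(3 + 5)) - (-10 - (-12)*(-2)) = (7 + 2/8) - (-10 - 2*12) = (7 + 2*(⅛)) - (-10 - 24) = (7 + ¼) - 1*(-34) = 29/4 + 34 = 165/4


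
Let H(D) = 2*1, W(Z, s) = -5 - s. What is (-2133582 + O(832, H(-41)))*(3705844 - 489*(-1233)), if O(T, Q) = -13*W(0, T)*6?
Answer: -8911834507176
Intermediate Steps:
H(D) = 2
O(T, Q) = 390 + 78*T (O(T, Q) = -13*(-5 - T)*6 = (65 + 13*T)*6 = 390 + 78*T)
(-2133582 + O(832, H(-41)))*(3705844 - 489*(-1233)) = (-2133582 + (390 + 78*832))*(3705844 - 489*(-1233)) = (-2133582 + (390 + 64896))*(3705844 + 602937) = (-2133582 + 65286)*4308781 = -2068296*4308781 = -8911834507176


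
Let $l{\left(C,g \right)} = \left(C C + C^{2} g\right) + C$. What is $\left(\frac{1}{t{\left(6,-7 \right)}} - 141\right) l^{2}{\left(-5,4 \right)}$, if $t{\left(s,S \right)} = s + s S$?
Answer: $-2030800$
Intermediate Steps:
$l{\left(C,g \right)} = C + C^{2} + g C^{2}$ ($l{\left(C,g \right)} = \left(C^{2} + g C^{2}\right) + C = C + C^{2} + g C^{2}$)
$t{\left(s,S \right)} = s + S s$
$\left(\frac{1}{t{\left(6,-7 \right)}} - 141\right) l^{2}{\left(-5,4 \right)} = \left(\frac{1}{6 \left(1 - 7\right)} - 141\right) \left(- 5 \left(1 - 5 - 20\right)\right)^{2} = \left(\frac{1}{6 \left(-6\right)} - 141\right) \left(- 5 \left(1 - 5 - 20\right)\right)^{2} = \left(\frac{1}{-36} - 141\right) \left(\left(-5\right) \left(-24\right)\right)^{2} = \left(- \frac{1}{36} - 141\right) 120^{2} = \left(- \frac{5077}{36}\right) 14400 = -2030800$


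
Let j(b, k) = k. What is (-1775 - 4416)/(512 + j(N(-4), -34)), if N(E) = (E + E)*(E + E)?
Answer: -6191/478 ≈ -12.952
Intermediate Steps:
N(E) = 4*E² (N(E) = (2*E)*(2*E) = 4*E²)
(-1775 - 4416)/(512 + j(N(-4), -34)) = (-1775 - 4416)/(512 - 34) = -6191/478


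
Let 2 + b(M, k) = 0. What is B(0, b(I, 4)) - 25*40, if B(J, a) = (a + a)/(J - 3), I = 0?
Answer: -2996/3 ≈ -998.67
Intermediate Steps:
b(M, k) = -2 (b(M, k) = -2 + 0 = -2)
B(J, a) = 2*a/(-3 + J) (B(J, a) = (2*a)/(-3 + J) = 2*a/(-3 + J))
B(0, b(I, 4)) - 25*40 = 2*(-2)/(-3 + 0) - 25*40 = 2*(-2)/(-3) - 1000 = 2*(-2)*(-⅓) - 1000 = 4/3 - 1000 = -2996/3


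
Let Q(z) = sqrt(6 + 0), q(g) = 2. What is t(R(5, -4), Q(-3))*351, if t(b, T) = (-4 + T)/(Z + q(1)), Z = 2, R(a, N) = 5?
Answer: -351 + 351*sqrt(6)/4 ≈ -136.06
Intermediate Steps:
Q(z) = sqrt(6)
t(b, T) = -1 + T/4 (t(b, T) = (-4 + T)/(2 + 2) = (-4 + T)/4 = (-4 + T)*(1/4) = -1 + T/4)
t(R(5, -4), Q(-3))*351 = (-1 + sqrt(6)/4)*351 = -351 + 351*sqrt(6)/4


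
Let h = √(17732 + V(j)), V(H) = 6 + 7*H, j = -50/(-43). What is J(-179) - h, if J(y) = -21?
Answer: -21 - 2*√8203153/43 ≈ -154.21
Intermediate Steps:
j = 50/43 (j = -50*(-1/43) = 50/43 ≈ 1.1628)
h = 2*√8203153/43 (h = √(17732 + (6 + 7*(50/43))) = √(17732 + (6 + 350/43)) = √(17732 + 608/43) = √(763084/43) = 2*√8203153/43 ≈ 133.21)
J(-179) - h = -21 - 2*√8203153/43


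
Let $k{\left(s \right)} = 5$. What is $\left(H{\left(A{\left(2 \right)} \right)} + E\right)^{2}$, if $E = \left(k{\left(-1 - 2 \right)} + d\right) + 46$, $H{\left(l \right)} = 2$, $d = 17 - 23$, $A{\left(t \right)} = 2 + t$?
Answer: $2209$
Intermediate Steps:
$d = -6$
$E = 45$ ($E = \left(5 - 6\right) + 46 = -1 + 46 = 45$)
$\left(H{\left(A{\left(2 \right)} \right)} + E\right)^{2} = \left(2 + 45\right)^{2} = 47^{2} = 2209$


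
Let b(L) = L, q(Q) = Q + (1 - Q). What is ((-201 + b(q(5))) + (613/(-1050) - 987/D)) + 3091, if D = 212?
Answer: 321185147/111300 ≈ 2885.8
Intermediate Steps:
q(Q) = 1
((-201 + b(q(5))) + (613/(-1050) - 987/D)) + 3091 = ((-201 + 1) + (613/(-1050) - 987/212)) + 3091 = (-200 + (613*(-1/1050) - 987*1/212)) + 3091 = (-200 + (-613/1050 - 987/212)) + 3091 = (-200 - 583153/111300) + 3091 = -22843153/111300 + 3091 = 321185147/111300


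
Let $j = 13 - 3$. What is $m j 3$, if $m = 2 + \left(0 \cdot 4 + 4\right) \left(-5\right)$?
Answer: $-540$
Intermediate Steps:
$m = -18$ ($m = 2 + \left(0 + 4\right) \left(-5\right) = 2 + 4 \left(-5\right) = 2 - 20 = -18$)
$j = 10$
$m j 3 = \left(-18\right) 10 \cdot 3 = \left(-180\right) 3 = -540$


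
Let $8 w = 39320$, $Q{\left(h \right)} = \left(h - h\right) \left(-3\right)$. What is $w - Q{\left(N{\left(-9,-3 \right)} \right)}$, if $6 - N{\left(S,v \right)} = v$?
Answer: $4915$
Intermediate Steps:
$N{\left(S,v \right)} = 6 - v$
$Q{\left(h \right)} = 0$ ($Q{\left(h \right)} = 0 \left(-3\right) = 0$)
$w = 4915$ ($w = \frac{1}{8} \cdot 39320 = 4915$)
$w - Q{\left(N{\left(-9,-3 \right)} \right)} = 4915 - 0 = 4915 + 0 = 4915$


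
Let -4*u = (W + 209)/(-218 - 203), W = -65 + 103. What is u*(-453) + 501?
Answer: 731793/1684 ≈ 434.56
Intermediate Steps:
W = 38
u = 247/1684 (u = -(38 + 209)/(4*(-218 - 203)) = -247/(4*(-421)) = -247*(-1)/(4*421) = -¼*(-247/421) = 247/1684 ≈ 0.14667)
u*(-453) + 501 = (247/1684)*(-453) + 501 = -111891/1684 + 501 = 731793/1684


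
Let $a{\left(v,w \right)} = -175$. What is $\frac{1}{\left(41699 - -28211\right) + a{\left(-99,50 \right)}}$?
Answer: $\frac{1}{69735} \approx 1.434 \cdot 10^{-5}$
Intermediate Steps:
$\frac{1}{\left(41699 - -28211\right) + a{\left(-99,50 \right)}} = \frac{1}{\left(41699 - -28211\right) - 175} = \frac{1}{\left(41699 + 28211\right) - 175} = \frac{1}{69910 - 175} = \frac{1}{69735}$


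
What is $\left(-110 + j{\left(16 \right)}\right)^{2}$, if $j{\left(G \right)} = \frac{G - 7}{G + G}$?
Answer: $\frac{12327121}{1024} \approx 12038.0$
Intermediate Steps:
$j{\left(G \right)} = \frac{-7 + G}{2 G}$
$\left(-110 + j{\left(16 \right)}\right)^{2} = \left(-110 + \frac{-7 + 16}{2 \cdot 16}\right)^{2} = \left(-110 + \frac{1}{2} \cdot \frac{1}{16} \cdot 9\right)^{2} = \left(-110 + \frac{9}{32}\right)^{2} = \left(- \frac{3511}{32}\right)^{2} = \frac{12327121}{1024}$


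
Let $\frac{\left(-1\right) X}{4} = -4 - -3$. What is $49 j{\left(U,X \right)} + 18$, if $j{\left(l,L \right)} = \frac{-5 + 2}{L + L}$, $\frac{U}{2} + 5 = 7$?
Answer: $- \frac{3}{8} \approx -0.375$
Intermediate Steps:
$X = 4$ ($X = - 4 \left(-4 - -3\right) = - 4 \left(-4 + 3\right) = \left(-4\right) \left(-1\right) = 4$)
$U = 4$ ($U = -10 + 2 \cdot 7 = -10 + 14 = 4$)
$j{\left(l,L \right)} = - \frac{3}{2 L}$
$49 j{\left(U,X \right)} + 18 = 49 \left(- \frac{3}{2 \cdot 4}\right) + 18 = 49 \left(\left(- \frac{3}{2}\right) \frac{1}{4}\right) + 18 = 49 \left(- \frac{3}{8}\right) + 18 = - \frac{147}{8} + 18 = - \frac{3}{8}$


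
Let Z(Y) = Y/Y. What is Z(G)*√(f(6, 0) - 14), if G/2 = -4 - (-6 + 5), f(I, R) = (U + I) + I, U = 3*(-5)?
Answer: I*√17 ≈ 4.1231*I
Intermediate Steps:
U = -15
f(I, R) = -15 + 2*I (f(I, R) = (-15 + I) + I = -15 + 2*I)
G = -6 (G = 2*(-4 - (-6 + 5)) = 2*(-4 - 1*(-1)) = 2*(-4 + 1) = 2*(-3) = -6)
Z(Y) = 1
Z(G)*√(f(6, 0) - 14) = 1*√((-15 + 2*6) - 14) = 1*√((-15 + 12) - 14) = 1*√(-3 - 14) = 1*√(-17) = 1*(I*√17) = I*√17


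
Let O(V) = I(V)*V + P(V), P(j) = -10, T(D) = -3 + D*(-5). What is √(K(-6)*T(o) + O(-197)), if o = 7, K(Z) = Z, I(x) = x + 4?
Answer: √38239 ≈ 195.55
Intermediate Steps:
I(x) = 4 + x
T(D) = -3 - 5*D
O(V) = -10 + V*(4 + V) (O(V) = (4 + V)*V - 10 = V*(4 + V) - 10 = -10 + V*(4 + V))
√(K(-6)*T(o) + O(-197)) = √(-6*(-3 - 5*7) + (-10 - 197*(4 - 197))) = √(-6*(-3 - 35) + (-10 - 197*(-193))) = √(-6*(-38) + (-10 + 38021)) = √(228 + 38011) = √38239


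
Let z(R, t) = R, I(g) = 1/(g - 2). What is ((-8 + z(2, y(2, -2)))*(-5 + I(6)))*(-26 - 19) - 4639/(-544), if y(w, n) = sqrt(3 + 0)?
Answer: -693041/544 ≈ -1274.0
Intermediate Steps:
y(w, n) = sqrt(3)
I(g) = 1/(-2 + g)
((-8 + z(2, y(2, -2)))*(-5 + I(6)))*(-26 - 19) - 4639/(-544) = ((-8 + 2)*(-5 + 1/(-2 + 6)))*(-26 - 19) - 4639/(-544) = -6*(-5 + 1/4)*(-45) - 4639*(-1)/544 = -6*(-5 + 1/4)*(-45) - 1*(-4639/544) = -6*(-19/4)*(-45) + 4639/544 = (57/2)*(-45) + 4639/544 = -2565/2 + 4639/544 = -693041/544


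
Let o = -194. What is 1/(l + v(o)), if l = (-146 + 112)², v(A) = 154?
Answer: 1/1310 ≈ 0.00076336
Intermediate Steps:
l = 1156 (l = (-34)² = 1156)
1/(l + v(o)) = 1/(1156 + 154) = 1/1310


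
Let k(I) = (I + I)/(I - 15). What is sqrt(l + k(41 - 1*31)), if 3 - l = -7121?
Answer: 4*sqrt(445) ≈ 84.380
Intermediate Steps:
k(I) = 2*I/(-15 + I) (k(I) = (2*I)/(-15 + I) = 2*I/(-15 + I))
l = 7124 (l = 3 - 1*(-7121) = 3 + 7121 = 7124)
sqrt(l + k(41 - 1*31)) = sqrt(7124 + 2*(41 - 1*31)/(-15 + (41 - 1*31))) = sqrt(7124 + 2*(41 - 31)/(-15 + (41 - 31))) = sqrt(7124 + 2*10/(-15 + 10)) = sqrt(7124 + 2*10/(-5)) = sqrt(7124 + 2*10*(-1/5)) = sqrt(7124 - 4) = sqrt(7120) = 4*sqrt(445)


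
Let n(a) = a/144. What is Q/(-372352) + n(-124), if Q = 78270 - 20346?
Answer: -851761/837792 ≈ -1.0167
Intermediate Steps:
n(a) = a/144 (n(a) = a*(1/144) = a/144)
Q = 57924
Q/(-372352) + n(-124) = 57924/(-372352) + (1/144)*(-124) = 57924*(-1/372352) - 31/36 = -14481/93088 - 31/36 = -851761/837792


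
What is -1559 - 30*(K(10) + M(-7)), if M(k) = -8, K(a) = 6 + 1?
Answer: -1529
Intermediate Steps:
K(a) = 7
-1559 - 30*(K(10) + M(-7)) = -1559 - 30*(7 - 8) = -1559 - 30*(-1) = -1559 + 30 = -1529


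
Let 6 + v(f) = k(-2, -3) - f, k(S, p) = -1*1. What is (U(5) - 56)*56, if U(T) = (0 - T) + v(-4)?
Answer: -3584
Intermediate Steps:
k(S, p) = -1
v(f) = -7 - f (v(f) = -6 + (-1 - f) = -7 - f)
U(T) = -3 - T (U(T) = (0 - T) + (-7 - 1*(-4)) = -T + (-7 + 4) = -T - 3 = -3 - T)
(U(5) - 56)*56 = ((-3 - 1*5) - 56)*56 = ((-3 - 5) - 56)*56 = (-8 - 56)*56 = -64*56 = -3584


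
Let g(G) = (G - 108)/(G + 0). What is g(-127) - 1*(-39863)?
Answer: 5062836/127 ≈ 39865.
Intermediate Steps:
g(G) = (-108 + G)/G
g(-127) - 1*(-39863) = (-108 - 127)/(-127) - 1*(-39863) = -1/127*(-235) + 39863 = 235/127 + 39863 = 5062836/127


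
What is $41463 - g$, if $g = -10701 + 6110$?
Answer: $46054$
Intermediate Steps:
$g = -4591$
$41463 - g = 41463 - -4591 = 41463 + 4591 = 46054$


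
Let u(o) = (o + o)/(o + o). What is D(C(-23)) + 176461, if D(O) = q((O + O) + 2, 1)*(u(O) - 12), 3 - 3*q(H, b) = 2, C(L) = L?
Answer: 529372/3 ≈ 1.7646e+5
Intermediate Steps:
q(H, b) = ⅓ (q(H, b) = 1 - ⅓*2 = 1 - ⅔ = ⅓)
u(o) = 1 (u(o) = (2*o)/((2*o)) = (2*o)*(1/(2*o)) = 1)
D(O) = -11/3 (D(O) = (1 - 12)/3 = (⅓)*(-11) = -11/3)
D(C(-23)) + 176461 = -11/3 + 176461 = 529372/3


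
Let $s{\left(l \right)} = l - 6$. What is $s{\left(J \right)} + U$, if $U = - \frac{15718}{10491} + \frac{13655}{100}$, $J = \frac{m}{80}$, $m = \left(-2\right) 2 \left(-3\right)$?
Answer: $\frac{13554557}{104910} \approx 129.2$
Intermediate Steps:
$m = 12$ ($m = \left(-4\right) \left(-3\right) = 12$)
$J = \frac{3}{20}$ ($J = \frac{12}{80} = 12 \cdot \frac{1}{80} = \frac{3}{20} \approx 0.15$)
$U = \frac{28336561}{209820}$ ($U = \left(-15718\right) \frac{1}{10491} + 13655 \cdot \frac{1}{100} = - \frac{15718}{10491} + \frac{2731}{20} = \frac{28336561}{209820} \approx 135.05$)
$s{\left(l \right)} = -6 + l$ ($s{\left(l \right)} = l - 6 = -6 + l$)
$s{\left(J \right)} + U = \left(-6 + \frac{3}{20}\right) + \frac{28336561}{209820} = - \frac{117}{20} + \frac{28336561}{209820} = \frac{13554557}{104910}$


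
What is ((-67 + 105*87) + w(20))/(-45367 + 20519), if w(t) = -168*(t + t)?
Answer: -587/6212 ≈ -0.094495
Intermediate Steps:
w(t) = -336*t
((-67 + 105*87) + w(20))/(-45367 + 20519) = ((-67 + 105*87) - 336*20)/(-45367 + 20519) = ((-67 + 9135) - 6720)/(-24848) = (9068 - 6720)*(-1/24848) = 2348*(-1/24848) = -587/6212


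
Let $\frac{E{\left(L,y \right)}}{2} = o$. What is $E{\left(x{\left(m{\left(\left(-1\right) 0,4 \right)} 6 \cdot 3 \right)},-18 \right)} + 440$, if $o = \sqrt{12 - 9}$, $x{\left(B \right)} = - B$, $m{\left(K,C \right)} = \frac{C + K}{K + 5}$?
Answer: $440 + 2 \sqrt{3} \approx 443.46$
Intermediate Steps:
$m{\left(K,C \right)} = \frac{C + K}{5 + K}$
$o = \sqrt{3} \approx 1.732$
$E{\left(L,y \right)} = 2 \sqrt{3}$
$E{\left(x{\left(m{\left(\left(-1\right) 0,4 \right)} 6 \cdot 3 \right)},-18 \right)} + 440 = 2 \sqrt{3} + 440 = 440 + 2 \sqrt{3}$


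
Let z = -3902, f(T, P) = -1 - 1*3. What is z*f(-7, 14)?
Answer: 15608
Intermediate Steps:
f(T, P) = -4 (f(T, P) = -1 - 3 = -4)
z*f(-7, 14) = -3902*(-4) = 15608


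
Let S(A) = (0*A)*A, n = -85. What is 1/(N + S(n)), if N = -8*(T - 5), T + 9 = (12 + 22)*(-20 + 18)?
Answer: 1/656 ≈ 0.0015244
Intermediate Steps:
T = -77 (T = -9 + (12 + 22)*(-20 + 18) = -9 + 34*(-2) = -9 - 68 = -77)
S(A) = 0 (S(A) = 0*A = 0)
N = 656 (N = -8*(-77 - 5) = -8*(-82) = 656)
1/(N + S(n)) = 1/(656 + 0) = 1/656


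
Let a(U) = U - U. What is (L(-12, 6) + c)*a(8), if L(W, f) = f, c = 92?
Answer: 0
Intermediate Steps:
a(U) = 0
(L(-12, 6) + c)*a(8) = (6 + 92)*0 = 98*0 = 0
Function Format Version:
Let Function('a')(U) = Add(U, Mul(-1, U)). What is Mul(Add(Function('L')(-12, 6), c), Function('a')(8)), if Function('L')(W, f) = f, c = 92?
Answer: 0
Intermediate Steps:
Function('a')(U) = 0
Mul(Add(Function('L')(-12, 6), c), Function('a')(8)) = Mul(Add(6, 92), 0) = Mul(98, 0) = 0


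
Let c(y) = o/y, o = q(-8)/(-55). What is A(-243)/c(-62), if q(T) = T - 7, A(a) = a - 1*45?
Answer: 65472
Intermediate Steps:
A(a) = -45 + a (A(a) = a - 45 = -45 + a)
q(T) = -7 + T
o = 3/11 (o = (-7 - 8)/(-55) = -15*(-1/55) = 3/11 ≈ 0.27273)
c(y) = 3/(11*y)
A(-243)/c(-62) = (-45 - 243)/(((3/11)/(-62))) = -288/((3/11)*(-1/62)) = -288/(-3/682) = -288*(-682/3) = 65472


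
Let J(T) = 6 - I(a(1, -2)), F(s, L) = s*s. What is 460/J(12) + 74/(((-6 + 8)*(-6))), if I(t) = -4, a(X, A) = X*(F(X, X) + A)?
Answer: 239/6 ≈ 39.833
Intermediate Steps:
F(s, L) = s²
a(X, A) = X*(A + X²) (a(X, A) = X*(X² + A) = X*(A + X²))
J(T) = 10 (J(T) = 6 - 1*(-4) = 6 + 4 = 10)
460/J(12) + 74/(((-6 + 8)*(-6))) = 460/10 + 74/(((-6 + 8)*(-6))) = 460*(⅒) + 74/((2*(-6))) = 46 + 74/(-12) = 46 + 74*(-1/12) = 46 - 37/6 = 239/6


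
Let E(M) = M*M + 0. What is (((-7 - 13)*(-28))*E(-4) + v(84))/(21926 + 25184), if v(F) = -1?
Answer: 8959/47110 ≈ 0.19017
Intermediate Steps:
E(M) = M² (E(M) = M² + 0 = M²)
(((-7 - 13)*(-28))*E(-4) + v(84))/(21926 + 25184) = (((-7 - 13)*(-28))*(-4)² - 1)/(21926 + 25184) = (-20*(-28)*16 - 1)/47110 = (560*16 - 1)*(1/47110) = (8960 - 1)*(1/47110) = 8959*(1/47110) = 8959/47110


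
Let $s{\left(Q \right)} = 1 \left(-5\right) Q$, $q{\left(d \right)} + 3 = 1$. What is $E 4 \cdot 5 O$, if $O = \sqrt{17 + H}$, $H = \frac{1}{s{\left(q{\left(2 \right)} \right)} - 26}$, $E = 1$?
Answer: $5 \sqrt{271} \approx 82.31$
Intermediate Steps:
$q{\left(d \right)} = -2$ ($q{\left(d \right)} = -3 + 1 = -2$)
$s{\left(Q \right)} = - 5 Q$
$H = - \frac{1}{16}$ ($H = \frac{1}{\left(-5\right) \left(-2\right) - 26} = \frac{1}{10 - 26} = \frac{1}{-16} = - \frac{1}{16} \approx -0.0625$)
$O = \frac{\sqrt{271}}{4}$ ($O = \sqrt{17 - \frac{1}{16}} = \sqrt{\frac{271}{16}} = \frac{\sqrt{271}}{4} \approx 4.1155$)
$E 4 \cdot 5 O = 1 \cdot 4 \cdot 5 \frac{\sqrt{271}}{4} = 4 \cdot 5 \frac{\sqrt{271}}{4} = 20 \frac{\sqrt{271}}{4} = 5 \sqrt{271}$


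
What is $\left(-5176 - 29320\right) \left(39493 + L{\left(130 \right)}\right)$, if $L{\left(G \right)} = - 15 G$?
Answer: $-1295083328$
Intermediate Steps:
$\left(-5176 - 29320\right) \left(39493 + L{\left(130 \right)}\right) = \left(-5176 - 29320\right) \left(39493 - 1950\right) = - 34496 \left(39493 - 1950\right) = \left(-34496\right) 37543 = -1295083328$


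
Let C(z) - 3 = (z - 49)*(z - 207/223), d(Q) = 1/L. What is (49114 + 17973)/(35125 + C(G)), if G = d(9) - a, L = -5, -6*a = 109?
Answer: 13464360900/6944067703 ≈ 1.9390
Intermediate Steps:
a = -109/6 (a = -⅙*109 = -109/6 ≈ -18.167)
d(Q) = -⅕ (d(Q) = 1/(-5) = -⅕)
G = 539/30 (G = -⅕ - 1*(-109/6) = -⅕ + 109/6 = 539/30 ≈ 17.967)
C(z) = 3 + (-49 + z)*(-207/223 + z) (C(z) = 3 + (z - 49)*(z - 207/223) = 3 + (-49 + z)*(z - 207*1/223) = 3 + (-49 + z)*(z - 207/223) = 3 + (-49 + z)*(-207/223 + z))
(49114 + 17973)/(35125 + C(G)) = (49114 + 17973)/(35125 + (10812/223 + (539/30)² - 11134/223*539/30)) = 67087/(35125 + (10812/223 + 290521/900 - 3000613/3345)) = 67087/(35125 - 105519797/200700) = 67087/(6944067703/200700) = 67087*(200700/6944067703) = 13464360900/6944067703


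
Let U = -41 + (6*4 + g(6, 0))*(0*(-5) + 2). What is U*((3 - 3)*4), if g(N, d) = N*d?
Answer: 0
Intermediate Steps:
U = 7 (U = -41 + (6*4 + 6*0)*(0*(-5) + 2) = -41 + (24 + 0)*(0 + 2) = -41 + 24*2 = -41 + 48 = 7)
U*((3 - 3)*4) = 7*((3 - 3)*4) = 7*(0*4) = 7*0 = 0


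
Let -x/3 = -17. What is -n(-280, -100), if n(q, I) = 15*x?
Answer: -765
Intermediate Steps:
x = 51 (x = -3*(-17) = 51)
n(q, I) = 765 (n(q, I) = 15*51 = 765)
-n(-280, -100) = -1*765 = -765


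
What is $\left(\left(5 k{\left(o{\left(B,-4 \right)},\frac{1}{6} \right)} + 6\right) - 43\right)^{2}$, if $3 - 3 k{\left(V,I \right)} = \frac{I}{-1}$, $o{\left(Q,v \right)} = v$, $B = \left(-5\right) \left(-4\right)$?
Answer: $\frac{326041}{324} \approx 1006.3$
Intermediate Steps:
$B = 20$
$k{\left(V,I \right)} = 1 + \frac{I}{3}$ ($k{\left(V,I \right)} = 1 - \frac{I \frac{1}{-1}}{3} = 1 - \frac{I \left(-1\right)}{3} = 1 - \frac{\left(-1\right) I}{3} = 1 + \frac{I}{3}$)
$\left(\left(5 k{\left(o{\left(B,-4 \right)},\frac{1}{6} \right)} + 6\right) - 43\right)^{2} = \left(\left(5 \left(1 + \frac{1}{3 \cdot 6}\right) + 6\right) - 43\right)^{2} = \left(\left(5 \left(1 + \frac{1}{3} \cdot \frac{1}{6}\right) + 6\right) - 43\right)^{2} = \left(\left(5 \left(1 + \frac{1}{18}\right) + 6\right) - 43\right)^{2} = \left(\left(5 \cdot \frac{19}{18} + 6\right) - 43\right)^{2} = \left(\left(\frac{95}{18} + 6\right) - 43\right)^{2} = \left(\frac{203}{18} - 43\right)^{2} = \left(- \frac{571}{18}\right)^{2} = \frac{326041}{324}$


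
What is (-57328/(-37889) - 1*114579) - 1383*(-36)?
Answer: -2454808871/37889 ≈ -64790.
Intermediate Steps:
(-57328/(-37889) - 1*114579) - 1383*(-36) = (-57328*(-1/37889) - 114579) + 49788 = (57328/37889 - 114579) + 49788 = -4341226403/37889 + 49788 = -2454808871/37889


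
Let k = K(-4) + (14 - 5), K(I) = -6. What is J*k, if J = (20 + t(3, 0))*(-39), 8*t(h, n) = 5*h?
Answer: -20475/8 ≈ -2559.4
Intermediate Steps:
t(h, n) = 5*h/8 (t(h, n) = (5*h)/8 = 5*h/8)
J = -6825/8 (J = (20 + (5/8)*3)*(-39) = (20 + 15/8)*(-39) = (175/8)*(-39) = -6825/8 ≈ -853.13)
k = 3 (k = -6 + (14 - 5) = -6 + 9 = 3)
J*k = -6825/8*3 = -20475/8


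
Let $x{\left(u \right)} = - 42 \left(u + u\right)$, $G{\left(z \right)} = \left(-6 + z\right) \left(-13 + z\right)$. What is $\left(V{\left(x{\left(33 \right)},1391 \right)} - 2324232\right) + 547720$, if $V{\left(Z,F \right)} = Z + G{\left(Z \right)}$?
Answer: $5957446$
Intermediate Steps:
$G{\left(z \right)} = \left(-13 + z\right) \left(-6 + z\right)$
$x{\left(u \right)} = - 84 u$ ($x{\left(u \right)} = - 42 \cdot 2 u = - 84 u$)
$V{\left(Z,F \right)} = 78 + Z^{2} - 18 Z$ ($V{\left(Z,F \right)} = Z + \left(78 + Z^{2} - 19 Z\right) = 78 + Z^{2} - 18 Z$)
$\left(V{\left(x{\left(33 \right)},1391 \right)} - 2324232\right) + 547720 = \left(\left(78 + \left(\left(-84\right) 33\right)^{2} - 18 \left(\left(-84\right) 33\right)\right) - 2324232\right) + 547720 = \left(\left(78 + \left(-2772\right)^{2} - -49896\right) - 2324232\right) + 547720 = \left(\left(78 + 7683984 + 49896\right) - 2324232\right) + 547720 = \left(7733958 - 2324232\right) + 547720 = 5409726 + 547720 = 5957446$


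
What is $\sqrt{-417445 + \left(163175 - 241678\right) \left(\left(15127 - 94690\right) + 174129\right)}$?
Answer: $19 i \sqrt{20565463} \approx 86163.0 i$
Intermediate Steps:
$\sqrt{-417445 + \left(163175 - 241678\right) \left(\left(15127 - 94690\right) + 174129\right)} = \sqrt{-417445 - 78503 \left(-79563 + 174129\right)} = \sqrt{-417445 - 7423714698} = \sqrt{-7424132143} = 19 i \sqrt{20565463}$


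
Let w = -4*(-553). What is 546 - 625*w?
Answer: -1381954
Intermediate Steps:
w = 2212
546 - 625*w = 546 - 625*2212 = 546 - 1382500 = -1381954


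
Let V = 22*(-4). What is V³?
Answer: -681472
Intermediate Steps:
V = -88
V³ = (-88)³ = -681472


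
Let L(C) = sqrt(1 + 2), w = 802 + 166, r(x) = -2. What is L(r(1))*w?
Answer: 968*sqrt(3) ≈ 1676.6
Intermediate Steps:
w = 968
L(C) = sqrt(3)
L(r(1))*w = sqrt(3)*968 = 968*sqrt(3)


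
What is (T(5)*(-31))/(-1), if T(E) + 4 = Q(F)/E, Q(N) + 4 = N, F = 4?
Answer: -124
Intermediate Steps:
Q(N) = -4 + N
T(E) = -4 (T(E) = -4 + (-4 + 4)/E = -4 + 0/E = -4 + 0 = -4)
(T(5)*(-31))/(-1) = -4*(-31)/(-1) = 124*(-1) = -124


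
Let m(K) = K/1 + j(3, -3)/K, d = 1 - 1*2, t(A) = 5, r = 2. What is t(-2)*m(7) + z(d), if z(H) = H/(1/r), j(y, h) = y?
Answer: 246/7 ≈ 35.143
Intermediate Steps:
d = -1 (d = 1 - 2 = -1)
m(K) = K + 3/K (m(K) = K/1 + 3/K = K*1 + 3/K = K + 3/K)
z(H) = 2*H (z(H) = H/(1/2) = H*2 = 2*H)
t(-2)*m(7) + z(d) = 5*(7 + 3/7) + 2*(-1) = 5*(7 + 3*(1/7)) - 2 = 5*(7 + 3/7) - 2 = 5*(52/7) - 2 = 260/7 - 2 = 246/7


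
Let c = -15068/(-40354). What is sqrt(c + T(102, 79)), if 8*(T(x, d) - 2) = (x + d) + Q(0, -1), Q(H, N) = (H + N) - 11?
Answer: sqrt(153063408018)/80708 ≈ 4.8475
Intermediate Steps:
Q(H, N) = -11 + H + N
T(x, d) = 1/2 + d/8 + x/8 (T(x, d) = 2 + ((x + d) + (-11 + 0 - 1))/8 = 2 + ((d + x) - 12)/8 = 2 + (-12 + d + x)/8 = 2 + (-3/2 + d/8 + x/8) = 1/2 + d/8 + x/8)
c = 7534/20177 (c = -15068*(-1/40354) = 7534/20177 ≈ 0.37340)
sqrt(c + T(102, 79)) = sqrt(7534/20177 + (1/2 + (1/8)*79 + (1/8)*102)) = sqrt(7534/20177 + (1/2 + 79/8 + 51/4)) = sqrt(7534/20177 + 185/8) = sqrt(3793017/161416) = sqrt(153063408018)/80708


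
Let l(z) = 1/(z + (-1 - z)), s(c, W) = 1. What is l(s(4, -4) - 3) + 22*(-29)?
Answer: -639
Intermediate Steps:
l(z) = -1 (l(z) = 1/(-1) = -1)
l(s(4, -4) - 3) + 22*(-29) = -1 + 22*(-29) = -1 - 638 = -639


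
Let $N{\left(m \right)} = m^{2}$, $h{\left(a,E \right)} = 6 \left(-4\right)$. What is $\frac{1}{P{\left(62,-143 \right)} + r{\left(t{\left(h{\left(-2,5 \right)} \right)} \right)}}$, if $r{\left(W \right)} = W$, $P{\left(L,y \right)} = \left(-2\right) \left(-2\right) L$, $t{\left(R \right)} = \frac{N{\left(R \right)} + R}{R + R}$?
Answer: $\frac{2}{473} \approx 0.0042283$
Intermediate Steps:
$h{\left(a,E \right)} = -24$
$t{\left(R \right)} = \frac{R + R^{2}}{2 R}$ ($t{\left(R \right)} = \frac{R^{2} + R}{R + R} = \frac{R + R^{2}}{2 R}$)
$P{\left(L,y \right)} = 4 L$
$\frac{1}{P{\left(62,-143 \right)} + r{\left(t{\left(h{\left(-2,5 \right)} \right)} \right)}} = \frac{1}{4 \cdot 62 + \left(\frac{1}{2} + \frac{1}{2} \left(-24\right)\right)} = \frac{1}{248 + \left(\frac{1}{2} - 12\right)} = \frac{1}{248 - \frac{23}{2}} = \frac{1}{\frac{473}{2}} = \frac{2}{473}$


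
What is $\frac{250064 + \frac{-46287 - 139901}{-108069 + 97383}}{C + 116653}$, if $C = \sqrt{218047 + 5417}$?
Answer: $\frac{155869994171038}{72705935463135} - \frac{2672370092 \sqrt{55866}}{72705935463135} \approx 2.1352$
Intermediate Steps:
$C = 2 \sqrt{55866}$ ($C = \sqrt{223464} = 2 \sqrt{55866} \approx 472.72$)
$\frac{250064 + \frac{-46287 - 139901}{-108069 + 97383}}{C + 116653} = \frac{250064 + \frac{-46287 - 139901}{-108069 + 97383}}{2 \sqrt{55866} + 116653} = \frac{250064 - \frac{186188}{-10686}}{116653 + 2 \sqrt{55866}} = \frac{250064 - - \frac{93094}{5343}}{116653 + 2 \sqrt{55866}} = \frac{250064 + \frac{93094}{5343}}{116653 + 2 \sqrt{55866}} = \frac{1336185046}{5343 \left(116653 + 2 \sqrt{55866}\right)}$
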